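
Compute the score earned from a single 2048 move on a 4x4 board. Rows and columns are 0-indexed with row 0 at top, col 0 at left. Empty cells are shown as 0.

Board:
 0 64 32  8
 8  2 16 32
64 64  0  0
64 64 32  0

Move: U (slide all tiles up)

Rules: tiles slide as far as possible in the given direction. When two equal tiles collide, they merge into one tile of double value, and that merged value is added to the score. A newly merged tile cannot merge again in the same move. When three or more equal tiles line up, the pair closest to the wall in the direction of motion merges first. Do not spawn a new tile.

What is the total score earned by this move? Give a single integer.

Slide up:
col 0: [0, 8, 64, 64] -> [8, 128, 0, 0]  score +128 (running 128)
col 1: [64, 2, 64, 64] -> [64, 2, 128, 0]  score +128 (running 256)
col 2: [32, 16, 0, 32] -> [32, 16, 32, 0]  score +0 (running 256)
col 3: [8, 32, 0, 0] -> [8, 32, 0, 0]  score +0 (running 256)
Board after move:
  8  64  32   8
128   2  16  32
  0 128  32   0
  0   0   0   0

Answer: 256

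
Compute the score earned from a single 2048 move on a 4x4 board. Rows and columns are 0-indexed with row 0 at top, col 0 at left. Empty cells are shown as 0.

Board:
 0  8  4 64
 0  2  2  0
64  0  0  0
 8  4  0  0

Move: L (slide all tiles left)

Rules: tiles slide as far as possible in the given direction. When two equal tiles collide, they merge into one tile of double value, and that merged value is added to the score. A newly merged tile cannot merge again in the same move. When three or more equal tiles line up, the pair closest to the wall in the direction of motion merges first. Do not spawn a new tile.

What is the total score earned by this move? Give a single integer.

Slide left:
row 0: [0, 8, 4, 64] -> [8, 4, 64, 0]  score +0 (running 0)
row 1: [0, 2, 2, 0] -> [4, 0, 0, 0]  score +4 (running 4)
row 2: [64, 0, 0, 0] -> [64, 0, 0, 0]  score +0 (running 4)
row 3: [8, 4, 0, 0] -> [8, 4, 0, 0]  score +0 (running 4)
Board after move:
 8  4 64  0
 4  0  0  0
64  0  0  0
 8  4  0  0

Answer: 4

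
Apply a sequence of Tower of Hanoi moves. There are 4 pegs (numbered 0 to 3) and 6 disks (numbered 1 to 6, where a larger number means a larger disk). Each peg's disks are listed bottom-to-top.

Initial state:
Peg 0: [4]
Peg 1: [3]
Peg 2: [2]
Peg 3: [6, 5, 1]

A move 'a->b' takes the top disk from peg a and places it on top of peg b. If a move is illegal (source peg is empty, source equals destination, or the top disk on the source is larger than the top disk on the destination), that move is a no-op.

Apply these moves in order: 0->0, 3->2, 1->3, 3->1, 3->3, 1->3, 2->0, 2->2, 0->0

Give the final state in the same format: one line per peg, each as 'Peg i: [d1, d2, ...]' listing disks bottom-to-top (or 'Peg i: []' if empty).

After move 1 (0->0):
Peg 0: [4]
Peg 1: [3]
Peg 2: [2]
Peg 3: [6, 5, 1]

After move 2 (3->2):
Peg 0: [4]
Peg 1: [3]
Peg 2: [2, 1]
Peg 3: [6, 5]

After move 3 (1->3):
Peg 0: [4]
Peg 1: []
Peg 2: [2, 1]
Peg 3: [6, 5, 3]

After move 4 (3->1):
Peg 0: [4]
Peg 1: [3]
Peg 2: [2, 1]
Peg 3: [6, 5]

After move 5 (3->3):
Peg 0: [4]
Peg 1: [3]
Peg 2: [2, 1]
Peg 3: [6, 5]

After move 6 (1->3):
Peg 0: [4]
Peg 1: []
Peg 2: [2, 1]
Peg 3: [6, 5, 3]

After move 7 (2->0):
Peg 0: [4, 1]
Peg 1: []
Peg 2: [2]
Peg 3: [6, 5, 3]

After move 8 (2->2):
Peg 0: [4, 1]
Peg 1: []
Peg 2: [2]
Peg 3: [6, 5, 3]

After move 9 (0->0):
Peg 0: [4, 1]
Peg 1: []
Peg 2: [2]
Peg 3: [6, 5, 3]

Answer: Peg 0: [4, 1]
Peg 1: []
Peg 2: [2]
Peg 3: [6, 5, 3]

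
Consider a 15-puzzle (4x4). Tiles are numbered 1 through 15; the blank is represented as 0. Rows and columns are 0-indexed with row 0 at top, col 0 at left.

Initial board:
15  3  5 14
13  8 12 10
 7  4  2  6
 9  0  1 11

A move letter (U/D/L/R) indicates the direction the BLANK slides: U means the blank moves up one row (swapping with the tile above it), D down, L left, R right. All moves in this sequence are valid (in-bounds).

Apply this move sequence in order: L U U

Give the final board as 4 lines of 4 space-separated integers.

Answer: 15  3  5 14
 0  8 12 10
13  4  2  6
 7  9  1 11

Derivation:
After move 1 (L):
15  3  5 14
13  8 12 10
 7  4  2  6
 0  9  1 11

After move 2 (U):
15  3  5 14
13  8 12 10
 0  4  2  6
 7  9  1 11

After move 3 (U):
15  3  5 14
 0  8 12 10
13  4  2  6
 7  9  1 11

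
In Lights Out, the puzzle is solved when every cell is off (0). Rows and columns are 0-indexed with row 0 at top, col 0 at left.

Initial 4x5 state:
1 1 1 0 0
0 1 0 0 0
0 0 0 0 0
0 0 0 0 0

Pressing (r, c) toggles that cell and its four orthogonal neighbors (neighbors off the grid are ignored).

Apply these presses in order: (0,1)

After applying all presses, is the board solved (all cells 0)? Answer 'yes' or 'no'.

After press 1 at (0,1):
0 0 0 0 0
0 0 0 0 0
0 0 0 0 0
0 0 0 0 0

Lights still on: 0

Answer: yes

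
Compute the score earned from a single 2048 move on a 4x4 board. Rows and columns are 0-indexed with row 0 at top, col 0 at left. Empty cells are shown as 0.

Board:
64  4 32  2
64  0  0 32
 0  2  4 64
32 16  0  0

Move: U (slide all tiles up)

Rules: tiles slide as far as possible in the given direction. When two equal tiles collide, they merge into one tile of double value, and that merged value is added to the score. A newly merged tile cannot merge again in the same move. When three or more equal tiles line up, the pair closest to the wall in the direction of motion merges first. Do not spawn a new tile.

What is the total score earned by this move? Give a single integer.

Answer: 128

Derivation:
Slide up:
col 0: [64, 64, 0, 32] -> [128, 32, 0, 0]  score +128 (running 128)
col 1: [4, 0, 2, 16] -> [4, 2, 16, 0]  score +0 (running 128)
col 2: [32, 0, 4, 0] -> [32, 4, 0, 0]  score +0 (running 128)
col 3: [2, 32, 64, 0] -> [2, 32, 64, 0]  score +0 (running 128)
Board after move:
128   4  32   2
 32   2   4  32
  0  16   0  64
  0   0   0   0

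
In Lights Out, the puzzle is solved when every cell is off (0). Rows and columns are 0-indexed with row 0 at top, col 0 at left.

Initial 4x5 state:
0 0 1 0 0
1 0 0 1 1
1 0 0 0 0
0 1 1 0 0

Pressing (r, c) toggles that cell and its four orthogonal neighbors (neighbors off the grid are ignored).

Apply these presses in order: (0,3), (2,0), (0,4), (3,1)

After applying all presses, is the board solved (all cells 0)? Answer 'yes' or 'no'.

Answer: yes

Derivation:
After press 1 at (0,3):
0 0 0 1 1
1 0 0 0 1
1 0 0 0 0
0 1 1 0 0

After press 2 at (2,0):
0 0 0 1 1
0 0 0 0 1
0 1 0 0 0
1 1 1 0 0

After press 3 at (0,4):
0 0 0 0 0
0 0 0 0 0
0 1 0 0 0
1 1 1 0 0

After press 4 at (3,1):
0 0 0 0 0
0 0 0 0 0
0 0 0 0 0
0 0 0 0 0

Lights still on: 0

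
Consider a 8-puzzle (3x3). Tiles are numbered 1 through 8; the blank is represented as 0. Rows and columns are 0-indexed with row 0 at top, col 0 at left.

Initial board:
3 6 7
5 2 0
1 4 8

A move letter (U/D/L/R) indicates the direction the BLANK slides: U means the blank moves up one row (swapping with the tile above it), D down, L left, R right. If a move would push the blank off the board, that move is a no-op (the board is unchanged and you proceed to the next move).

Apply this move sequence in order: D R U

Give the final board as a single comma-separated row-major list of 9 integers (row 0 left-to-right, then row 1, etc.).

Answer: 3, 6, 7, 5, 2, 0, 1, 4, 8

Derivation:
After move 1 (D):
3 6 7
5 2 8
1 4 0

After move 2 (R):
3 6 7
5 2 8
1 4 0

After move 3 (U):
3 6 7
5 2 0
1 4 8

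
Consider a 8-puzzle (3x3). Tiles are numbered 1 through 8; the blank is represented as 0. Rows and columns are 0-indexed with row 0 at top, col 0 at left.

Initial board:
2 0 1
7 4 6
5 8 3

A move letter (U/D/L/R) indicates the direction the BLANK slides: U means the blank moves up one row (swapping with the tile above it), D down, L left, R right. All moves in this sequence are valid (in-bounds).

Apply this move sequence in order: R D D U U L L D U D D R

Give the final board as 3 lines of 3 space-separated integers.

Answer: 7 2 1
5 4 6
8 0 3

Derivation:
After move 1 (R):
2 1 0
7 4 6
5 8 3

After move 2 (D):
2 1 6
7 4 0
5 8 3

After move 3 (D):
2 1 6
7 4 3
5 8 0

After move 4 (U):
2 1 6
7 4 0
5 8 3

After move 5 (U):
2 1 0
7 4 6
5 8 3

After move 6 (L):
2 0 1
7 4 6
5 8 3

After move 7 (L):
0 2 1
7 4 6
5 8 3

After move 8 (D):
7 2 1
0 4 6
5 8 3

After move 9 (U):
0 2 1
7 4 6
5 8 3

After move 10 (D):
7 2 1
0 4 6
5 8 3

After move 11 (D):
7 2 1
5 4 6
0 8 3

After move 12 (R):
7 2 1
5 4 6
8 0 3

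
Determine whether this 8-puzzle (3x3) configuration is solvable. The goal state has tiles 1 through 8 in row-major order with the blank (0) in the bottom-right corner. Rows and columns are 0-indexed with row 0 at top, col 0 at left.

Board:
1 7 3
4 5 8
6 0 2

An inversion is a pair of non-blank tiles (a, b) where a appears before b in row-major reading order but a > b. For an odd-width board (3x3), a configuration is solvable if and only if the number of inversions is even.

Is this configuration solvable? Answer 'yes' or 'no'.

Inversions (pairs i<j in row-major order where tile[i] > tile[j] > 0): 11
11 is odd, so the puzzle is not solvable.

Answer: no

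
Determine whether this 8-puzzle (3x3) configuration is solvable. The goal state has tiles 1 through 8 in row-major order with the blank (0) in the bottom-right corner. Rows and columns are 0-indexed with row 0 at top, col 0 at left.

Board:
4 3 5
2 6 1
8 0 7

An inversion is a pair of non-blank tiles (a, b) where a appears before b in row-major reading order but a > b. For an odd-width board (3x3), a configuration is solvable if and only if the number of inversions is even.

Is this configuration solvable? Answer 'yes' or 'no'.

Answer: yes

Derivation:
Inversions (pairs i<j in row-major order where tile[i] > tile[j] > 0): 10
10 is even, so the puzzle is solvable.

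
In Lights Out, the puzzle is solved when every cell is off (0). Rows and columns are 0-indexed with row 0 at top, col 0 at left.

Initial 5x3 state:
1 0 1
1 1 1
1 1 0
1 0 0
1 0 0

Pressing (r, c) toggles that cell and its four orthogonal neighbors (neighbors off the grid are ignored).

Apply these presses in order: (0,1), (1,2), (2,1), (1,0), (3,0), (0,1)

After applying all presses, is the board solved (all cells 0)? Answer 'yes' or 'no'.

After press 1 at (0,1):
0 1 0
1 0 1
1 1 0
1 0 0
1 0 0

After press 2 at (1,2):
0 1 1
1 1 0
1 1 1
1 0 0
1 0 0

After press 3 at (2,1):
0 1 1
1 0 0
0 0 0
1 1 0
1 0 0

After press 4 at (1,0):
1 1 1
0 1 0
1 0 0
1 1 0
1 0 0

After press 5 at (3,0):
1 1 1
0 1 0
0 0 0
0 0 0
0 0 0

After press 6 at (0,1):
0 0 0
0 0 0
0 0 0
0 0 0
0 0 0

Lights still on: 0

Answer: yes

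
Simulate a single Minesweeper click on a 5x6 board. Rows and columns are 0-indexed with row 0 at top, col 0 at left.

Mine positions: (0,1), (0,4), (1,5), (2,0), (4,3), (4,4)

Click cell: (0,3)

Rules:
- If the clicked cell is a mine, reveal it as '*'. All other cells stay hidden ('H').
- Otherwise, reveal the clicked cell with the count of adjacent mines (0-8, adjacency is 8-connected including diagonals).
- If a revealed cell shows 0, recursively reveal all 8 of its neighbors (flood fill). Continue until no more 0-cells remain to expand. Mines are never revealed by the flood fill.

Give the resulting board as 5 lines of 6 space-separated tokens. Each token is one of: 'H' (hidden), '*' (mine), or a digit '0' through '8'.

H H H 1 H H
H H H H H H
H H H H H H
H H H H H H
H H H H H H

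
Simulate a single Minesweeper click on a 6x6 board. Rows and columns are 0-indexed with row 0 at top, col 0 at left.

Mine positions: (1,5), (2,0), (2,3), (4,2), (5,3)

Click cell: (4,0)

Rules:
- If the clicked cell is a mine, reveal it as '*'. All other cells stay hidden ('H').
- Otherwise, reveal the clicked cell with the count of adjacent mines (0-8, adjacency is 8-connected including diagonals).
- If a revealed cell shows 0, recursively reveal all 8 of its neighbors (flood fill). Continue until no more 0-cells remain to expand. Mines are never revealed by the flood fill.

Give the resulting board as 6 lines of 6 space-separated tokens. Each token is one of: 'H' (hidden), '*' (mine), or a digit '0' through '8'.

H H H H H H
H H H H H H
H H H H H H
1 2 H H H H
0 1 H H H H
0 1 H H H H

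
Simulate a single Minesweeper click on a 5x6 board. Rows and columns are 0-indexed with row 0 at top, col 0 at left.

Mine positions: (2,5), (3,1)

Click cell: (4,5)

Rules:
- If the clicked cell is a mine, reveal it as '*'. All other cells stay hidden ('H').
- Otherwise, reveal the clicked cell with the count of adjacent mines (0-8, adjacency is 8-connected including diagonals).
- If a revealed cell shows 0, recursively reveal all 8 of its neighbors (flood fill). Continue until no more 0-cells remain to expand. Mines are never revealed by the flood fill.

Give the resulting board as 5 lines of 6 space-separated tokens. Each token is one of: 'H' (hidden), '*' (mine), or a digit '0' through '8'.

0 0 0 0 0 0
0 0 0 0 1 1
1 1 1 0 1 H
H H 1 0 1 1
H H 1 0 0 0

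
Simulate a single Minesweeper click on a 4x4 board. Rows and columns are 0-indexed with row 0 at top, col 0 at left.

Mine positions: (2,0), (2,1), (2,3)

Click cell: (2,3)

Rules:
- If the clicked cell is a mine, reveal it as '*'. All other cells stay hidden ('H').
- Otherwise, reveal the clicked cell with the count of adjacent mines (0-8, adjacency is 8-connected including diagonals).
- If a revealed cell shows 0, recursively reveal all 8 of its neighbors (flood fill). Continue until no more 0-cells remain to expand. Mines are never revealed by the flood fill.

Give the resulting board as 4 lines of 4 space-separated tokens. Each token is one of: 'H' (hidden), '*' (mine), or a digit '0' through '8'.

H H H H
H H H H
H H H *
H H H H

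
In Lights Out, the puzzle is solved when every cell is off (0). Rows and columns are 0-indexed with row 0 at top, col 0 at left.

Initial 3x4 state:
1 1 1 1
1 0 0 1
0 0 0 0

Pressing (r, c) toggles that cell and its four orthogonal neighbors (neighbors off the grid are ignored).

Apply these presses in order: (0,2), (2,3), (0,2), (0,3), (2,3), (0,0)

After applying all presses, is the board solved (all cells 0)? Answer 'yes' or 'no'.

Answer: yes

Derivation:
After press 1 at (0,2):
1 0 0 0
1 0 1 1
0 0 0 0

After press 2 at (2,3):
1 0 0 0
1 0 1 0
0 0 1 1

After press 3 at (0,2):
1 1 1 1
1 0 0 0
0 0 1 1

After press 4 at (0,3):
1 1 0 0
1 0 0 1
0 0 1 1

After press 5 at (2,3):
1 1 0 0
1 0 0 0
0 0 0 0

After press 6 at (0,0):
0 0 0 0
0 0 0 0
0 0 0 0

Lights still on: 0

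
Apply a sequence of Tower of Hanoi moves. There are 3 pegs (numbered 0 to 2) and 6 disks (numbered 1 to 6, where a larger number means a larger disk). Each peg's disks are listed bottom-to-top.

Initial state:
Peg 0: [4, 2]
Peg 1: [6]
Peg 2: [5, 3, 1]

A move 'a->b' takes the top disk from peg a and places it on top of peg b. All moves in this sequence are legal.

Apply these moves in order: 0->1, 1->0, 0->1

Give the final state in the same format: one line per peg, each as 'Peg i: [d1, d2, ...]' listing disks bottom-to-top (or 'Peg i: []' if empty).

After move 1 (0->1):
Peg 0: [4]
Peg 1: [6, 2]
Peg 2: [5, 3, 1]

After move 2 (1->0):
Peg 0: [4, 2]
Peg 1: [6]
Peg 2: [5, 3, 1]

After move 3 (0->1):
Peg 0: [4]
Peg 1: [6, 2]
Peg 2: [5, 3, 1]

Answer: Peg 0: [4]
Peg 1: [6, 2]
Peg 2: [5, 3, 1]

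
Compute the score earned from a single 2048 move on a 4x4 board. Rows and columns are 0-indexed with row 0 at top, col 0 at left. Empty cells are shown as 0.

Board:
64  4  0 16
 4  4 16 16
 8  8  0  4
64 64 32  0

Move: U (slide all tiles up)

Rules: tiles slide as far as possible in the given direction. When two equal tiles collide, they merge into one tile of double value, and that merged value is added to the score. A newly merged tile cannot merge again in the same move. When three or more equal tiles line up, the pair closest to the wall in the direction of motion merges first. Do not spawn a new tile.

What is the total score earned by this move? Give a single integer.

Answer: 40

Derivation:
Slide up:
col 0: [64, 4, 8, 64] -> [64, 4, 8, 64]  score +0 (running 0)
col 1: [4, 4, 8, 64] -> [8, 8, 64, 0]  score +8 (running 8)
col 2: [0, 16, 0, 32] -> [16, 32, 0, 0]  score +0 (running 8)
col 3: [16, 16, 4, 0] -> [32, 4, 0, 0]  score +32 (running 40)
Board after move:
64  8 16 32
 4  8 32  4
 8 64  0  0
64  0  0  0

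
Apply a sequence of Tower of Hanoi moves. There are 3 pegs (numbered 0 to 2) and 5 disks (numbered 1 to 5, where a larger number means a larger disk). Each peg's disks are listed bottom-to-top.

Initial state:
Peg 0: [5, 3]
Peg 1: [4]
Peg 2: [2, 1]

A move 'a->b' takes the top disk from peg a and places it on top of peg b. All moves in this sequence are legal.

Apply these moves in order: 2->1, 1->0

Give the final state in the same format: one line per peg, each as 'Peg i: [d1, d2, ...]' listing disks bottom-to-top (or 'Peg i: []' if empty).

After move 1 (2->1):
Peg 0: [5, 3]
Peg 1: [4, 1]
Peg 2: [2]

After move 2 (1->0):
Peg 0: [5, 3, 1]
Peg 1: [4]
Peg 2: [2]

Answer: Peg 0: [5, 3, 1]
Peg 1: [4]
Peg 2: [2]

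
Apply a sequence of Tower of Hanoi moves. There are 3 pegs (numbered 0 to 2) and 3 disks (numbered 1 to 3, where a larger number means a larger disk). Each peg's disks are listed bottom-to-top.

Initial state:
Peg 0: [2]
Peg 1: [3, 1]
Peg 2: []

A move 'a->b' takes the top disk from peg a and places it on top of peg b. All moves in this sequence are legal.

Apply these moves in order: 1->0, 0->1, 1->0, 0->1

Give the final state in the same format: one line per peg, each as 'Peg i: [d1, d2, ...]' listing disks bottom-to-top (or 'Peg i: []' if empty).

After move 1 (1->0):
Peg 0: [2, 1]
Peg 1: [3]
Peg 2: []

After move 2 (0->1):
Peg 0: [2]
Peg 1: [3, 1]
Peg 2: []

After move 3 (1->0):
Peg 0: [2, 1]
Peg 1: [3]
Peg 2: []

After move 4 (0->1):
Peg 0: [2]
Peg 1: [3, 1]
Peg 2: []

Answer: Peg 0: [2]
Peg 1: [3, 1]
Peg 2: []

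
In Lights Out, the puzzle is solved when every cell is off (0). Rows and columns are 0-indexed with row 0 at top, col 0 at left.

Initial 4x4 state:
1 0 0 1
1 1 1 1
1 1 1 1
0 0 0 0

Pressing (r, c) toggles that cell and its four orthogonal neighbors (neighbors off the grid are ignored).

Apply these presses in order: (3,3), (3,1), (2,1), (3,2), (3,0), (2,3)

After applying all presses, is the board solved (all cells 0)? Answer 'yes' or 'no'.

After press 1 at (3,3):
1 0 0 1
1 1 1 1
1 1 1 0
0 0 1 1

After press 2 at (3,1):
1 0 0 1
1 1 1 1
1 0 1 0
1 1 0 1

After press 3 at (2,1):
1 0 0 1
1 0 1 1
0 1 0 0
1 0 0 1

After press 4 at (3,2):
1 0 0 1
1 0 1 1
0 1 1 0
1 1 1 0

After press 5 at (3,0):
1 0 0 1
1 0 1 1
1 1 1 0
0 0 1 0

After press 6 at (2,3):
1 0 0 1
1 0 1 0
1 1 0 1
0 0 1 1

Lights still on: 9

Answer: no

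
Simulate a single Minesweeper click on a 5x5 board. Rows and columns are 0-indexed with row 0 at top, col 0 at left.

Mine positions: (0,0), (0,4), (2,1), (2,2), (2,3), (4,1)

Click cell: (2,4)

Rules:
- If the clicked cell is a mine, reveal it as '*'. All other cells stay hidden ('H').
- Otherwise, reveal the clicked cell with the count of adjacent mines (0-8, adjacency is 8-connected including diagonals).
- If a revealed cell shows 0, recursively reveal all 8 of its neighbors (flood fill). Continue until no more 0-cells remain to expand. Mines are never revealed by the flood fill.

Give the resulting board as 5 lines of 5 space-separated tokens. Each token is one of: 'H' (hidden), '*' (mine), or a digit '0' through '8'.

H H H H H
H H H H H
H H H H 1
H H H H H
H H H H H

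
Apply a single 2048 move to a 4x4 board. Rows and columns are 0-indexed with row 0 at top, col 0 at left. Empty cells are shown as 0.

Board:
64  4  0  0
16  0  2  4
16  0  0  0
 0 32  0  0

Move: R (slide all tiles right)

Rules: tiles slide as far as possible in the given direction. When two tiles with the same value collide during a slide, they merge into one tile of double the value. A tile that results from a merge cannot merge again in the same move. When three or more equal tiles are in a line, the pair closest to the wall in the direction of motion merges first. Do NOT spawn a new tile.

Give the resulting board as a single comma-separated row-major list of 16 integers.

Slide right:
row 0: [64, 4, 0, 0] -> [0, 0, 64, 4]
row 1: [16, 0, 2, 4] -> [0, 16, 2, 4]
row 2: [16, 0, 0, 0] -> [0, 0, 0, 16]
row 3: [0, 32, 0, 0] -> [0, 0, 0, 32]

Answer: 0, 0, 64, 4, 0, 16, 2, 4, 0, 0, 0, 16, 0, 0, 0, 32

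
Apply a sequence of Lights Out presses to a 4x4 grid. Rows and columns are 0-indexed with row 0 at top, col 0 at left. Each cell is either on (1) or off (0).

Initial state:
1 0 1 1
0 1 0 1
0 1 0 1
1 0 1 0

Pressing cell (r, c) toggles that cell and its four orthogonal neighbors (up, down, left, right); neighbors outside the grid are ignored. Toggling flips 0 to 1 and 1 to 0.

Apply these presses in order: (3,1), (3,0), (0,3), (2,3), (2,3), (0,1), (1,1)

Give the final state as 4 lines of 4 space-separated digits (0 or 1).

Answer: 0 0 1 0
1 1 1 0
1 1 0 1
1 0 0 0

Derivation:
After press 1 at (3,1):
1 0 1 1
0 1 0 1
0 0 0 1
0 1 0 0

After press 2 at (3,0):
1 0 1 1
0 1 0 1
1 0 0 1
1 0 0 0

After press 3 at (0,3):
1 0 0 0
0 1 0 0
1 0 0 1
1 0 0 0

After press 4 at (2,3):
1 0 0 0
0 1 0 1
1 0 1 0
1 0 0 1

After press 5 at (2,3):
1 0 0 0
0 1 0 0
1 0 0 1
1 0 0 0

After press 6 at (0,1):
0 1 1 0
0 0 0 0
1 0 0 1
1 0 0 0

After press 7 at (1,1):
0 0 1 0
1 1 1 0
1 1 0 1
1 0 0 0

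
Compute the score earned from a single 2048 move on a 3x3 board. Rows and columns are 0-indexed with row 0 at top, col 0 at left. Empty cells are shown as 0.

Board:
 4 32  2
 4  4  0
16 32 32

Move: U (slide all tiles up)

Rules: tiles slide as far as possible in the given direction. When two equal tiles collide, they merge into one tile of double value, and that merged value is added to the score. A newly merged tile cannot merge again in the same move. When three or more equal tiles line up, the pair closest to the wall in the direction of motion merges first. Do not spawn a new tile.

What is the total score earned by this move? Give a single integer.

Answer: 8

Derivation:
Slide up:
col 0: [4, 4, 16] -> [8, 16, 0]  score +8 (running 8)
col 1: [32, 4, 32] -> [32, 4, 32]  score +0 (running 8)
col 2: [2, 0, 32] -> [2, 32, 0]  score +0 (running 8)
Board after move:
 8 32  2
16  4 32
 0 32  0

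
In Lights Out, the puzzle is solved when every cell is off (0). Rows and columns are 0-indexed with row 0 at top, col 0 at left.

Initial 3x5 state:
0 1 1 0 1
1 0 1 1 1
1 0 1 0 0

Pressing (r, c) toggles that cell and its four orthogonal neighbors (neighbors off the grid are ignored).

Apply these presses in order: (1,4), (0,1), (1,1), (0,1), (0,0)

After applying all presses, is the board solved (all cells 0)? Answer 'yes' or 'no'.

After press 1 at (1,4):
0 1 1 0 0
1 0 1 0 0
1 0 1 0 1

After press 2 at (0,1):
1 0 0 0 0
1 1 1 0 0
1 0 1 0 1

After press 3 at (1,1):
1 1 0 0 0
0 0 0 0 0
1 1 1 0 1

After press 4 at (0,1):
0 0 1 0 0
0 1 0 0 0
1 1 1 0 1

After press 5 at (0,0):
1 1 1 0 0
1 1 0 0 0
1 1 1 0 1

Lights still on: 9

Answer: no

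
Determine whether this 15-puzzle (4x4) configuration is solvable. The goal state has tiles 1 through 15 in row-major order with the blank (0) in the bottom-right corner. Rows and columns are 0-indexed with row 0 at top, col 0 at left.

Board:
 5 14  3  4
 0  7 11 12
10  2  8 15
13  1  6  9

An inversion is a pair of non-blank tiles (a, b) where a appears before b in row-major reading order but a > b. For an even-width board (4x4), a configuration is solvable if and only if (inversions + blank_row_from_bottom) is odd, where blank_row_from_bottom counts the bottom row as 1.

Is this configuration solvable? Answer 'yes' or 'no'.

Answer: yes

Derivation:
Inversions: 50
Blank is in row 1 (0-indexed from top), which is row 3 counting from the bottom (bottom = 1).
50 + 3 = 53, which is odd, so the puzzle is solvable.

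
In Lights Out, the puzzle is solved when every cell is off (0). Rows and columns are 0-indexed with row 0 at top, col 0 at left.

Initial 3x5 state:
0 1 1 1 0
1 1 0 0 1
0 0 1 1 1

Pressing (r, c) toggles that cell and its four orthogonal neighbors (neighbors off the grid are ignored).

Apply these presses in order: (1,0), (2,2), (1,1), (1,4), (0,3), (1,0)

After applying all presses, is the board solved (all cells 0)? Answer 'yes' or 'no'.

After press 1 at (1,0):
1 1 1 1 0
0 0 0 0 1
1 0 1 1 1

After press 2 at (2,2):
1 1 1 1 0
0 0 1 0 1
1 1 0 0 1

After press 3 at (1,1):
1 0 1 1 0
1 1 0 0 1
1 0 0 0 1

After press 4 at (1,4):
1 0 1 1 1
1 1 0 1 0
1 0 0 0 0

After press 5 at (0,3):
1 0 0 0 0
1 1 0 0 0
1 0 0 0 0

After press 6 at (1,0):
0 0 0 0 0
0 0 0 0 0
0 0 0 0 0

Lights still on: 0

Answer: yes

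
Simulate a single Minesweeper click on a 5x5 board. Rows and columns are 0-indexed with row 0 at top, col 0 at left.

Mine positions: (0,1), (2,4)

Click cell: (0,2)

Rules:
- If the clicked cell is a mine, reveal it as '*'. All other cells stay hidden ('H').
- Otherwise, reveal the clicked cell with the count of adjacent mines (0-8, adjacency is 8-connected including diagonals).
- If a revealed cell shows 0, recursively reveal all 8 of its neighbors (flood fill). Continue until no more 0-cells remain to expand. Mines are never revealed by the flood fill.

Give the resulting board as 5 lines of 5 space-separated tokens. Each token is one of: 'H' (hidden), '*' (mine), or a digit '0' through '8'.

H H 1 H H
H H H H H
H H H H H
H H H H H
H H H H H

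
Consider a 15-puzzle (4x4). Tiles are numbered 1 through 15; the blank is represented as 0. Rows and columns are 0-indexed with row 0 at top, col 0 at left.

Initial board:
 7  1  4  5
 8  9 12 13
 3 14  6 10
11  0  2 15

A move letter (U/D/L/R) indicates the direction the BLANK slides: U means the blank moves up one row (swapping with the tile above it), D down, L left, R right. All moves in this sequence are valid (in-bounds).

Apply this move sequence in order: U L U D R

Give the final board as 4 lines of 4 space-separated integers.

After move 1 (U):
 7  1  4  5
 8  9 12 13
 3  0  6 10
11 14  2 15

After move 2 (L):
 7  1  4  5
 8  9 12 13
 0  3  6 10
11 14  2 15

After move 3 (U):
 7  1  4  5
 0  9 12 13
 8  3  6 10
11 14  2 15

After move 4 (D):
 7  1  4  5
 8  9 12 13
 0  3  6 10
11 14  2 15

After move 5 (R):
 7  1  4  5
 8  9 12 13
 3  0  6 10
11 14  2 15

Answer:  7  1  4  5
 8  9 12 13
 3  0  6 10
11 14  2 15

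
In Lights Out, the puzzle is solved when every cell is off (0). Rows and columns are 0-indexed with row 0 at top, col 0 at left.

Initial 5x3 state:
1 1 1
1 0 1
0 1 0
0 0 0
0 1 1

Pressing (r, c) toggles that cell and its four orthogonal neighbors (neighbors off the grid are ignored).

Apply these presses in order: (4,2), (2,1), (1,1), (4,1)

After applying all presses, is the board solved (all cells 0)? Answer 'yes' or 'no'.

Answer: no

Derivation:
After press 1 at (4,2):
1 1 1
1 0 1
0 1 0
0 0 1
0 0 0

After press 2 at (2,1):
1 1 1
1 1 1
1 0 1
0 1 1
0 0 0

After press 3 at (1,1):
1 0 1
0 0 0
1 1 1
0 1 1
0 0 0

After press 4 at (4,1):
1 0 1
0 0 0
1 1 1
0 0 1
1 1 1

Lights still on: 9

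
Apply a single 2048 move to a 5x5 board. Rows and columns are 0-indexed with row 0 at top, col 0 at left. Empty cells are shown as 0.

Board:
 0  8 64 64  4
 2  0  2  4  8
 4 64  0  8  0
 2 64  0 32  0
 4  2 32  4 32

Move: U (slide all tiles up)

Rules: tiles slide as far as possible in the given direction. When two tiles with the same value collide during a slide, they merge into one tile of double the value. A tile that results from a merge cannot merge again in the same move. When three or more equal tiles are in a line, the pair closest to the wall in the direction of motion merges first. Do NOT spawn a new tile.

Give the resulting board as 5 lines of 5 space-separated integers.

Answer:   2   8  64  64   4
  4 128   2   4   8
  2   2  32   8  32
  4   0   0  32   0
  0   0   0   4   0

Derivation:
Slide up:
col 0: [0, 2, 4, 2, 4] -> [2, 4, 2, 4, 0]
col 1: [8, 0, 64, 64, 2] -> [8, 128, 2, 0, 0]
col 2: [64, 2, 0, 0, 32] -> [64, 2, 32, 0, 0]
col 3: [64, 4, 8, 32, 4] -> [64, 4, 8, 32, 4]
col 4: [4, 8, 0, 0, 32] -> [4, 8, 32, 0, 0]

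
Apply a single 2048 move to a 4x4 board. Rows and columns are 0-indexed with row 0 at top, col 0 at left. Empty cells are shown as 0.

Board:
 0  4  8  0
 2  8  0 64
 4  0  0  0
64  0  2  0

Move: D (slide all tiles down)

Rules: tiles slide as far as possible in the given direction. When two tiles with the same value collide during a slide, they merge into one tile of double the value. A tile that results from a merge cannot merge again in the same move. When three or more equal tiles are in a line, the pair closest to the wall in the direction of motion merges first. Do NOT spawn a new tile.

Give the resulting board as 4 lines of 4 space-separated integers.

Answer:  0  0  0  0
 2  0  0  0
 4  4  8  0
64  8  2 64

Derivation:
Slide down:
col 0: [0, 2, 4, 64] -> [0, 2, 4, 64]
col 1: [4, 8, 0, 0] -> [0, 0, 4, 8]
col 2: [8, 0, 0, 2] -> [0, 0, 8, 2]
col 3: [0, 64, 0, 0] -> [0, 0, 0, 64]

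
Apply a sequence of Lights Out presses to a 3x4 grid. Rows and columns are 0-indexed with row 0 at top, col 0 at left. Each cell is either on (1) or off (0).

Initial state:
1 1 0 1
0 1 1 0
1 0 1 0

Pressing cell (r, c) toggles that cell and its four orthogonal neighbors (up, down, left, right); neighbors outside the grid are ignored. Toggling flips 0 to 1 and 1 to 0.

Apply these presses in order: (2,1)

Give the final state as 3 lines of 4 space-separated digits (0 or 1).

After press 1 at (2,1):
1 1 0 1
0 0 1 0
0 1 0 0

Answer: 1 1 0 1
0 0 1 0
0 1 0 0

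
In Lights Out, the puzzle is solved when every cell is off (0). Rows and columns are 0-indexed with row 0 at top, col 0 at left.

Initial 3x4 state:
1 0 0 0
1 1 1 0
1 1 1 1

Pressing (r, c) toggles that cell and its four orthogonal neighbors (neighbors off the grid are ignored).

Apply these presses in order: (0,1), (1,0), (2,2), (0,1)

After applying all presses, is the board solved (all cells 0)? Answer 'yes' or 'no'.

Answer: yes

Derivation:
After press 1 at (0,1):
0 1 1 0
1 0 1 0
1 1 1 1

After press 2 at (1,0):
1 1 1 0
0 1 1 0
0 1 1 1

After press 3 at (2,2):
1 1 1 0
0 1 0 0
0 0 0 0

After press 4 at (0,1):
0 0 0 0
0 0 0 0
0 0 0 0

Lights still on: 0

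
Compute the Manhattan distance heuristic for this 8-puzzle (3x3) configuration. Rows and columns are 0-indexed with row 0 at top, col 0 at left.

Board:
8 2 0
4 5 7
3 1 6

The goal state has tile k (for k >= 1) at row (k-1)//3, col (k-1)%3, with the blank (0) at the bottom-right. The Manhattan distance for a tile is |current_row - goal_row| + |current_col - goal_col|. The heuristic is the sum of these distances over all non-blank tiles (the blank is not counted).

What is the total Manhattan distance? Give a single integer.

Answer: 14

Derivation:
Tile 8: at (0,0), goal (2,1), distance |0-2|+|0-1| = 3
Tile 2: at (0,1), goal (0,1), distance |0-0|+|1-1| = 0
Tile 4: at (1,0), goal (1,0), distance |1-1|+|0-0| = 0
Tile 5: at (1,1), goal (1,1), distance |1-1|+|1-1| = 0
Tile 7: at (1,2), goal (2,0), distance |1-2|+|2-0| = 3
Tile 3: at (2,0), goal (0,2), distance |2-0|+|0-2| = 4
Tile 1: at (2,1), goal (0,0), distance |2-0|+|1-0| = 3
Tile 6: at (2,2), goal (1,2), distance |2-1|+|2-2| = 1
Sum: 3 + 0 + 0 + 0 + 3 + 4 + 3 + 1 = 14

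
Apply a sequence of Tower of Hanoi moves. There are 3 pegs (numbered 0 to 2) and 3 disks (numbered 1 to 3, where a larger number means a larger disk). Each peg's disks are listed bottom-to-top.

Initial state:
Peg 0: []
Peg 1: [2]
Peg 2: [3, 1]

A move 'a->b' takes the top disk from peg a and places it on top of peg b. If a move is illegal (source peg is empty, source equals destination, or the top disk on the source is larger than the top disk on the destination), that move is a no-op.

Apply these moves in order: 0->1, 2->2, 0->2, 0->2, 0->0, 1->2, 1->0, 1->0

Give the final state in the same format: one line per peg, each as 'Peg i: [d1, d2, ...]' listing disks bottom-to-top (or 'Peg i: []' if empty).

After move 1 (0->1):
Peg 0: []
Peg 1: [2]
Peg 2: [3, 1]

After move 2 (2->2):
Peg 0: []
Peg 1: [2]
Peg 2: [3, 1]

After move 3 (0->2):
Peg 0: []
Peg 1: [2]
Peg 2: [3, 1]

After move 4 (0->2):
Peg 0: []
Peg 1: [2]
Peg 2: [3, 1]

After move 5 (0->0):
Peg 0: []
Peg 1: [2]
Peg 2: [3, 1]

After move 6 (1->2):
Peg 0: []
Peg 1: [2]
Peg 2: [3, 1]

After move 7 (1->0):
Peg 0: [2]
Peg 1: []
Peg 2: [3, 1]

After move 8 (1->0):
Peg 0: [2]
Peg 1: []
Peg 2: [3, 1]

Answer: Peg 0: [2]
Peg 1: []
Peg 2: [3, 1]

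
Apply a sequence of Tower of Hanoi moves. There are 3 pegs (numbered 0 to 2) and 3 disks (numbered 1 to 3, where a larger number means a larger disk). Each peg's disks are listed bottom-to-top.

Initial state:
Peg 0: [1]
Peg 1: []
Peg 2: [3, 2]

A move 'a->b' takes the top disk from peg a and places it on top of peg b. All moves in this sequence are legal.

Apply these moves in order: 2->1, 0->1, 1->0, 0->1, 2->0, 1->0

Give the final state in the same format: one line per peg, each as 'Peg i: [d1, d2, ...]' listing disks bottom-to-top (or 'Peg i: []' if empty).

After move 1 (2->1):
Peg 0: [1]
Peg 1: [2]
Peg 2: [3]

After move 2 (0->1):
Peg 0: []
Peg 1: [2, 1]
Peg 2: [3]

After move 3 (1->0):
Peg 0: [1]
Peg 1: [2]
Peg 2: [3]

After move 4 (0->1):
Peg 0: []
Peg 1: [2, 1]
Peg 2: [3]

After move 5 (2->0):
Peg 0: [3]
Peg 1: [2, 1]
Peg 2: []

After move 6 (1->0):
Peg 0: [3, 1]
Peg 1: [2]
Peg 2: []

Answer: Peg 0: [3, 1]
Peg 1: [2]
Peg 2: []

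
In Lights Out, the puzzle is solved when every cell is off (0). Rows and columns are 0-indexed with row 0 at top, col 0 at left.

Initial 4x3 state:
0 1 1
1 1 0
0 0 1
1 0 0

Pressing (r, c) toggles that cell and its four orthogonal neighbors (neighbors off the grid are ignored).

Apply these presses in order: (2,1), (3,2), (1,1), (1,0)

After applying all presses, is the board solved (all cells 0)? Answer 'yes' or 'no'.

Answer: no

Derivation:
After press 1 at (2,1):
0 1 1
1 0 0
1 1 0
1 1 0

After press 2 at (3,2):
0 1 1
1 0 0
1 1 1
1 0 1

After press 3 at (1,1):
0 0 1
0 1 1
1 0 1
1 0 1

After press 4 at (1,0):
1 0 1
1 0 1
0 0 1
1 0 1

Lights still on: 7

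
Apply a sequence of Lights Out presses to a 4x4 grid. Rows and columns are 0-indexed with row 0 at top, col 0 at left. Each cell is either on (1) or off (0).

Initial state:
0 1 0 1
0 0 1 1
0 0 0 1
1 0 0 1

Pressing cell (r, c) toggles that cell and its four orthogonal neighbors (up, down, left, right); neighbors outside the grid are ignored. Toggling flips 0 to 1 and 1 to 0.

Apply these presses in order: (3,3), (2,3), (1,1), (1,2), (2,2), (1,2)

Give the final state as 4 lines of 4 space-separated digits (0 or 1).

After press 1 at (3,3):
0 1 0 1
0 0 1 1
0 0 0 0
1 0 1 0

After press 2 at (2,3):
0 1 0 1
0 0 1 0
0 0 1 1
1 0 1 1

After press 3 at (1,1):
0 0 0 1
1 1 0 0
0 1 1 1
1 0 1 1

After press 4 at (1,2):
0 0 1 1
1 0 1 1
0 1 0 1
1 0 1 1

After press 5 at (2,2):
0 0 1 1
1 0 0 1
0 0 1 0
1 0 0 1

After press 6 at (1,2):
0 0 0 1
1 1 1 0
0 0 0 0
1 0 0 1

Answer: 0 0 0 1
1 1 1 0
0 0 0 0
1 0 0 1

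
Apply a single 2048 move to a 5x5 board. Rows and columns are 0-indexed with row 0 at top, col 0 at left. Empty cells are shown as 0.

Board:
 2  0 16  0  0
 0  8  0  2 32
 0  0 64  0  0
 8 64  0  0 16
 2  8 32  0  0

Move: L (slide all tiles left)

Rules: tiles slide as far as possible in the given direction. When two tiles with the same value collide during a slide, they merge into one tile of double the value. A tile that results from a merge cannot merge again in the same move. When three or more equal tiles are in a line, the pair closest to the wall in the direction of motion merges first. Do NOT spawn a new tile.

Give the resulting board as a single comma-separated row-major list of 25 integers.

Answer: 2, 16, 0, 0, 0, 8, 2, 32, 0, 0, 64, 0, 0, 0, 0, 8, 64, 16, 0, 0, 2, 8, 32, 0, 0

Derivation:
Slide left:
row 0: [2, 0, 16, 0, 0] -> [2, 16, 0, 0, 0]
row 1: [0, 8, 0, 2, 32] -> [8, 2, 32, 0, 0]
row 2: [0, 0, 64, 0, 0] -> [64, 0, 0, 0, 0]
row 3: [8, 64, 0, 0, 16] -> [8, 64, 16, 0, 0]
row 4: [2, 8, 32, 0, 0] -> [2, 8, 32, 0, 0]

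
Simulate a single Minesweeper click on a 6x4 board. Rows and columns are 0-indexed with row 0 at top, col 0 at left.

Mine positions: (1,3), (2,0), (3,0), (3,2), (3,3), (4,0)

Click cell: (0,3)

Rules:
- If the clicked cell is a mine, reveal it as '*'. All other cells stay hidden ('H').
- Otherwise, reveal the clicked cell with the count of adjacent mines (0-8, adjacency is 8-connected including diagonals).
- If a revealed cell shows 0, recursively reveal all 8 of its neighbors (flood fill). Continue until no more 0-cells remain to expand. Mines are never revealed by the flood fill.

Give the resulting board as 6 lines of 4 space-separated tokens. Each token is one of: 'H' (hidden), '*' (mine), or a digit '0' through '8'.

H H H 1
H H H H
H H H H
H H H H
H H H H
H H H H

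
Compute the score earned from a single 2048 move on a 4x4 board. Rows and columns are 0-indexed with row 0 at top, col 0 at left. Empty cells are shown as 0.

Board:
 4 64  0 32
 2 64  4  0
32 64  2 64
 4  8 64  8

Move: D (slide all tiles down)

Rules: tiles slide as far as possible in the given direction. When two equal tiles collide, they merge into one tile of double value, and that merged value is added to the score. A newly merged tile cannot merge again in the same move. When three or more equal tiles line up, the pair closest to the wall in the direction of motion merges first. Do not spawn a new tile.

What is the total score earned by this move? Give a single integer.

Answer: 128

Derivation:
Slide down:
col 0: [4, 2, 32, 4] -> [4, 2, 32, 4]  score +0 (running 0)
col 1: [64, 64, 64, 8] -> [0, 64, 128, 8]  score +128 (running 128)
col 2: [0, 4, 2, 64] -> [0, 4, 2, 64]  score +0 (running 128)
col 3: [32, 0, 64, 8] -> [0, 32, 64, 8]  score +0 (running 128)
Board after move:
  4   0   0   0
  2  64   4  32
 32 128   2  64
  4   8  64   8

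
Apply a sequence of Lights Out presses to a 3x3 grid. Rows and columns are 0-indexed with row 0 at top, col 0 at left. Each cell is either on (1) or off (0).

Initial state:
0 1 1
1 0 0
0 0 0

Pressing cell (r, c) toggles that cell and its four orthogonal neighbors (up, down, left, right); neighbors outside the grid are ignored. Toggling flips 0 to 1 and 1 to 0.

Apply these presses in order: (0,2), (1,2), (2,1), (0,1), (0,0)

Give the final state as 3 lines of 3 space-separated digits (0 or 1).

Answer: 0 0 0
0 1 0
1 1 0

Derivation:
After press 1 at (0,2):
0 0 0
1 0 1
0 0 0

After press 2 at (1,2):
0 0 1
1 1 0
0 0 1

After press 3 at (2,1):
0 0 1
1 0 0
1 1 0

After press 4 at (0,1):
1 1 0
1 1 0
1 1 0

After press 5 at (0,0):
0 0 0
0 1 0
1 1 0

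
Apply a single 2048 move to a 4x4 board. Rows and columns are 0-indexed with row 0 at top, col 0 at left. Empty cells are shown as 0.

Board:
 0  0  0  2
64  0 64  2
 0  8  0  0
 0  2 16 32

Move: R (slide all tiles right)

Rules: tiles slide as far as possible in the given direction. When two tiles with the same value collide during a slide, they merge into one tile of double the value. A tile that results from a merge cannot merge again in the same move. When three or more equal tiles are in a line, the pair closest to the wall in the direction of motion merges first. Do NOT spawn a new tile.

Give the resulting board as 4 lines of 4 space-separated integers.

Slide right:
row 0: [0, 0, 0, 2] -> [0, 0, 0, 2]
row 1: [64, 0, 64, 2] -> [0, 0, 128, 2]
row 2: [0, 8, 0, 0] -> [0, 0, 0, 8]
row 3: [0, 2, 16, 32] -> [0, 2, 16, 32]

Answer:   0   0   0   2
  0   0 128   2
  0   0   0   8
  0   2  16  32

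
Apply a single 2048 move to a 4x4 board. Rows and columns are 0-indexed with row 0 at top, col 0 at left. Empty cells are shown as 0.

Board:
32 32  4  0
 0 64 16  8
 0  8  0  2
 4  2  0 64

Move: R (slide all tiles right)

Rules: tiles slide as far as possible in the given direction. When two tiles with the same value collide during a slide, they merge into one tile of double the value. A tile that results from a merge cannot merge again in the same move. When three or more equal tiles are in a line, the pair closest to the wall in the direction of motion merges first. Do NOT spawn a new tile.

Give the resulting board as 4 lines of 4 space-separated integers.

Slide right:
row 0: [32, 32, 4, 0] -> [0, 0, 64, 4]
row 1: [0, 64, 16, 8] -> [0, 64, 16, 8]
row 2: [0, 8, 0, 2] -> [0, 0, 8, 2]
row 3: [4, 2, 0, 64] -> [0, 4, 2, 64]

Answer:  0  0 64  4
 0 64 16  8
 0  0  8  2
 0  4  2 64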